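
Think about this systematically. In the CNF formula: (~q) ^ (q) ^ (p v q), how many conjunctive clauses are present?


A CNF formula is a conjunction of clauses.
Clauses are separated by ^.
Counting the conjuncts: 3 clauses.

3


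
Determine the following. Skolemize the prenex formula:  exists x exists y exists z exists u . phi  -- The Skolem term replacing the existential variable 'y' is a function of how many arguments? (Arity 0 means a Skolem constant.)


Quantifier prefix: exists x exists y exists z exists u
'y' is existentially quantified at position 2.
No universal quantifiers precede it.
Skolem function arity = 0 (a Skolem constant)

0


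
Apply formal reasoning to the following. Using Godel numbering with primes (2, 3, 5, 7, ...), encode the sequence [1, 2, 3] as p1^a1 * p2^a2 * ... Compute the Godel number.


Encode each element as an exponent of the corresponding prime:
  2^1 = 2
  3^2 = 9
  5^3 = 125
Product = 2 * 9 * 125 = 2250

2250


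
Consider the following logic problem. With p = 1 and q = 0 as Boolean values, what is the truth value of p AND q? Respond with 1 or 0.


p = 1, q = 0
Operation: p AND q
Evaluate: 1 AND 0 = 0

0


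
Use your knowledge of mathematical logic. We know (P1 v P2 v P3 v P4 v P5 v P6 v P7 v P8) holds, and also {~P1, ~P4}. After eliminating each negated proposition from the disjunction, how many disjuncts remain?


Original disjuncts (8): P1, P2, P3, P4, P5, P6, P7, P8
Negated (eliminate): ~P1, ~P4
Remaining disjuncts: P2, P3, P5, P6, P7, P8
Count = 8 - 2 = 6

6


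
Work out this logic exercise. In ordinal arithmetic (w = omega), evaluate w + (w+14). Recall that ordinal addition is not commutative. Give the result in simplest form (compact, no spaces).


Compute w + (w+14).
Ordinal + is associative but NOT commutative; for finite n>0, n + w = w but w + n stays w+n.
w + (w+14) = (w+w) + 14 = w*2+14.
Result = w*2+14

w*2+14


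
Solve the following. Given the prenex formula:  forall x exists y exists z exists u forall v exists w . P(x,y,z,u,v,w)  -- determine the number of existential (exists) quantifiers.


Quantifier prefix: forall x exists y exists z exists u forall v exists w
Mark each quantifier type:
  U E E E U E
Universal count = 2, Existential count = 4
Asked for existential (exists) quantifiers: 4

4


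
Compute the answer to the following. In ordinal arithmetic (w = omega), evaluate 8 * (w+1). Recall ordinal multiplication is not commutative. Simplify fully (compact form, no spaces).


Compute 8 * (w+1).
Ordinal * is associative and left-distributive over +, but NOT commutative; for finite n>1, n*w = w but w*n stays w*n.
By left-distributivity: 8 * (w+1) = 8*w + 8*1 = w + 8 = w+8.
Result = w+8

w+8


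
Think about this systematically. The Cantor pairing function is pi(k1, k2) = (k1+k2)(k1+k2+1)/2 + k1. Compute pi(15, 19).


k1 + k2 = 34
(k1+k2)(k1+k2+1)/2 = 34 * 35 / 2 = 595
pi = 595 + 15 = 610

610


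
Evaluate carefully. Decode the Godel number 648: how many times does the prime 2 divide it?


Factorize 648 by dividing by 2 repeatedly.
Division steps: 2 divides 648 exactly 3 time(s).
Exponent of 2 = 3

3


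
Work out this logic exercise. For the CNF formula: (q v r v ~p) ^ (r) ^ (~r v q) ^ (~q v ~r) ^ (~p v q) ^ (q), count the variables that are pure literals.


Check each variable for pure literal status:
p: pure negative
q: mixed (not pure)
r: mixed (not pure)
Pure literal count = 1

1


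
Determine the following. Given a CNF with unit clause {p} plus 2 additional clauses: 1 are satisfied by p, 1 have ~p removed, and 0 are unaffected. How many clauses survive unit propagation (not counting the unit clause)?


Satisfied (removed): 1
Shortened (remain): 1
Unchanged (remain): 0
Remaining = 1 + 0 = 1

1


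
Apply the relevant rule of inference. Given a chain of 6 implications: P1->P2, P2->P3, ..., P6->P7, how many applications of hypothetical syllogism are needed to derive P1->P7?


With 6 implications in a chain connecting 7 propositions:
P1->P2, P2->P3, ..., P6->P7
Steps needed = (number of implications) - 1 = 6 - 1 = 5

5


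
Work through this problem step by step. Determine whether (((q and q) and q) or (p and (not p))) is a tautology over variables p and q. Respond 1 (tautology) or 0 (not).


Check all 4 assignments:
p=0, q=0: 0
p=0, q=1: 1
p=1, q=0: 0
p=1, q=1: 1
Satisfying count = 2/4.
Tautology iff count = 4: no.

0


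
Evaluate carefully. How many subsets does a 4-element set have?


The power set of a set with n elements has 2^n elements.
|P(S)| = 2^4 = 16

16


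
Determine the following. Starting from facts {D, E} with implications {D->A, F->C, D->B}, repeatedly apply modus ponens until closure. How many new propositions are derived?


Initial facts: {D, E}
Apply modus ponens to closure:
  D and D->A  =>  A
  D and D->B  =>  B
Final known: {A, B, D, E}
New propositions: {A, B}
Count = 2

2


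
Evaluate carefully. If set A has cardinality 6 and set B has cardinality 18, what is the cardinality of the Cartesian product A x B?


The Cartesian product A x B contains all ordered pairs (a, b).
|A x B| = |A| * |B| = 6 * 18 = 108

108


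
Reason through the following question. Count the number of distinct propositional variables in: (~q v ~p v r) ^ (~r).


Identify each variable that appears in the formula.
Variables found: p, q, r
Count = 3

3


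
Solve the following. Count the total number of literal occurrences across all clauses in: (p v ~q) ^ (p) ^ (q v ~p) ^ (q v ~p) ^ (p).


Counting literals in each clause:
Clause 1: 2 literal(s)
Clause 2: 1 literal(s)
Clause 3: 2 literal(s)
Clause 4: 2 literal(s)
Clause 5: 1 literal(s)
Total = 8

8


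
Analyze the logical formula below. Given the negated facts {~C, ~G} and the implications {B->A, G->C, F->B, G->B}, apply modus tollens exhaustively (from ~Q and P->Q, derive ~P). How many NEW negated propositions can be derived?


Initial negated facts: {~C, ~G}
Apply modus tollens to closure:
  (no implication fires)
Final negated: {~C, ~G}
New negations: {(none)}
Count = 0

0


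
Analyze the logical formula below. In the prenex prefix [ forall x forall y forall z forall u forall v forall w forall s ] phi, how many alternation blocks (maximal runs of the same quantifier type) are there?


Quantifier-type sequence: A A A A A A A  (A=forall, E=exists)
Group into maximal same-type runs:
  Ax7
Number of blocks = 1

1


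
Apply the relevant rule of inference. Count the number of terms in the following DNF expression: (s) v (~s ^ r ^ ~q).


A DNF formula is a disjunction of terms (conjunctions).
Terms are separated by v.
Counting the disjuncts: 2 terms.

2


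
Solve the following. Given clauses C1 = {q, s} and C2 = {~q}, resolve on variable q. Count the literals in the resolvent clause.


Remove q from C1 and ~q from C2.
C1 remainder: {s}
C2 remainder: {}
Union (resolvent): {s}
Resolvent has 1 literal(s).

1


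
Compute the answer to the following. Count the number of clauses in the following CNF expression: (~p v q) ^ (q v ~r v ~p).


A CNF formula is a conjunction of clauses.
Clauses are separated by ^.
Counting the conjuncts: 2 clauses.

2


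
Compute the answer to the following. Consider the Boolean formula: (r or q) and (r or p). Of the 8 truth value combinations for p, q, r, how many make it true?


Evaluate all 8 assignments for p, q, r:
p=0, q=0, r=0: 0
p=0, q=0, r=1: 1
p=0, q=1, r=0: 0
p=0, q=1, r=1: 1
p=1, q=0, r=0: 0
p=1, q=0, r=1: 1
p=1, q=1, r=0: 1
p=1, q=1, r=1: 1
Satisfying count = 5

5


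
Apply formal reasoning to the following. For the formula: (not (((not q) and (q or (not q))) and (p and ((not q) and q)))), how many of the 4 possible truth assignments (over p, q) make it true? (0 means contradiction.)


Check all 4 assignments:
p=0, q=0: 1
p=0, q=1: 1
p=1, q=0: 1
p=1, q=1: 1
Count of True = 4

4


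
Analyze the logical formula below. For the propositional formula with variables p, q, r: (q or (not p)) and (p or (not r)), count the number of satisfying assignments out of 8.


Evaluate all 8 assignments for p, q, r:
p=0, q=0, r=0: 1
p=0, q=0, r=1: 0
p=0, q=1, r=0: 1
p=0, q=1, r=1: 0
p=1, q=0, r=0: 0
p=1, q=0, r=1: 0
p=1, q=1, r=0: 1
p=1, q=1, r=1: 1
Satisfying count = 4

4


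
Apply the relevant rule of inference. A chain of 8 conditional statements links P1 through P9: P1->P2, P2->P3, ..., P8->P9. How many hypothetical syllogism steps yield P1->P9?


With 8 implications in a chain connecting 9 propositions:
P1->P2, P2->P3, ..., P8->P9
Steps needed = (number of implications) - 1 = 8 - 1 = 7

7


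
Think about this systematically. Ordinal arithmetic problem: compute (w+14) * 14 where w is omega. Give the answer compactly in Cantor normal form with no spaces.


Compute (w+14) * 14.
Ordinal * is associative and left-distributive over +, but NOT commutative; for finite n>1, n*w = w but w*n stays w*n.
(w+14) * 14 = (w+14) repeated 14 times. Each intermediate +14 is absorbed by the following w; only the last survives: w*14+14.
Result = w*14+14

w*14+14


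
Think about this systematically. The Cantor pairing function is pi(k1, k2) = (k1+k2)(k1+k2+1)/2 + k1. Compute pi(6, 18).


k1 + k2 = 24
(k1+k2)(k1+k2+1)/2 = 24 * 25 / 2 = 300
pi = 300 + 6 = 306

306


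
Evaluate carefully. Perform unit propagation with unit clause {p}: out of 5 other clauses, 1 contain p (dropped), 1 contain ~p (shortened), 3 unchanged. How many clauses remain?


Satisfied (removed): 1
Shortened (remain): 1
Unchanged (remain): 3
Remaining = 1 + 3 = 4

4


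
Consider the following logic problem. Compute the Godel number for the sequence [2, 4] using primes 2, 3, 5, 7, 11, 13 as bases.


Encode each element as an exponent of the corresponding prime:
  2^2 = 4
  3^4 = 81
Product = 4 * 81 = 324

324


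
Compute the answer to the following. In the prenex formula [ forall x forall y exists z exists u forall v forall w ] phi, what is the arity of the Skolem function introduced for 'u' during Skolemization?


Quantifier prefix: forall x forall y exists z exists u forall v forall w
'u' is existentially quantified at position 4.
Universal variables preceding it: x, y
Skolem function arity = 2

2


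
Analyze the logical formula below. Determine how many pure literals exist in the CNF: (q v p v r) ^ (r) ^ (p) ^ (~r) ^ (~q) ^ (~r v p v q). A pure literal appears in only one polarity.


Check each variable for pure literal status:
p: pure positive
q: mixed (not pure)
r: mixed (not pure)
Pure literal count = 1

1


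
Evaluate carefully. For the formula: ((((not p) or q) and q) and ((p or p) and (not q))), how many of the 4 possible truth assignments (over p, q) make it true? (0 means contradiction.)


Check all 4 assignments:
p=0, q=0: 0
p=0, q=1: 0
p=1, q=0: 0
p=1, q=1: 0
Count of True = 0

0


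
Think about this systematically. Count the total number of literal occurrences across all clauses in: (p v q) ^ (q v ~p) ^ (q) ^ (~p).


Counting literals in each clause:
Clause 1: 2 literal(s)
Clause 2: 2 literal(s)
Clause 3: 1 literal(s)
Clause 4: 1 literal(s)
Total = 6

6


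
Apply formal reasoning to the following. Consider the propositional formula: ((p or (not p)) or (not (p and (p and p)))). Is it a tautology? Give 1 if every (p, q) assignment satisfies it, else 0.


Check all 4 assignments:
p=0, q=0: 1
p=0, q=1: 1
p=1, q=0: 1
p=1, q=1: 1
Satisfying count = 4/4.
Tautology iff count = 4: yes.

1


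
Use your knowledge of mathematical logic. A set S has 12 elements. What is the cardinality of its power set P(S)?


The power set of a set with n elements has 2^n elements.
|P(S)| = 2^12 = 4096

4096


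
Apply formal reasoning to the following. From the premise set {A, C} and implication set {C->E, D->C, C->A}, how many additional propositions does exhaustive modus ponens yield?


Initial facts: {A, C}
Apply modus ponens to closure:
  C and C->E  =>  E
Final known: {A, C, E}
New propositions: {E}
Count = 1

1


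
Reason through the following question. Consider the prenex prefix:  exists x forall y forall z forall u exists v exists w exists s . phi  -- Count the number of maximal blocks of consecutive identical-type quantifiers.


Quantifier-type sequence: E A A A E E E  (A=forall, E=exists)
Group into maximal same-type runs:
  Ex1 | Ax3 | Ex3
Number of blocks = 3

3


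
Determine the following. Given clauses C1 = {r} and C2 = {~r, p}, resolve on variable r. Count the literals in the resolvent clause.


Remove r from C1 and ~r from C2.
C1 remainder: {}
C2 remainder: {p}
Union (resolvent): {p}
Resolvent has 1 literal(s).

1


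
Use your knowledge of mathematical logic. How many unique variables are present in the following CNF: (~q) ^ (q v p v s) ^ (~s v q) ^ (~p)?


Identify each variable that appears in the formula.
Variables found: p, q, s
Count = 3

3


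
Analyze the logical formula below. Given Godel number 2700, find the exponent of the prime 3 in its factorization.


Factorize 2700 by dividing by 3 repeatedly.
Division steps: 3 divides 2700 exactly 3 time(s).
Exponent of 3 = 3

3


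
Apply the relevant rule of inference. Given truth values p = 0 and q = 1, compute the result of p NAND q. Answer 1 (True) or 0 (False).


p = 0, q = 1
Operation: p NAND q
Evaluate: 0 NAND 1 = 1

1


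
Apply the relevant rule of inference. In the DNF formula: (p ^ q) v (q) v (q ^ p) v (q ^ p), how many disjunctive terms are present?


A DNF formula is a disjunction of terms (conjunctions).
Terms are separated by v.
Counting the disjuncts: 4 terms.

4


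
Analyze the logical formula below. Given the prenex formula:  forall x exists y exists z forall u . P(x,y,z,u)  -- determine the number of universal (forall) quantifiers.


Quantifier prefix: forall x exists y exists z forall u
Mark each quantifier type:
  U E E U
Universal count = 2, Existential count = 2
Asked for universal (forall) quantifiers: 2

2


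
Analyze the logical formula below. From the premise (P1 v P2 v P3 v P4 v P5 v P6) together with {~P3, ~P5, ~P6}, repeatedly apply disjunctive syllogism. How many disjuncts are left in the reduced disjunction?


Original disjuncts (6): P1, P2, P3, P4, P5, P6
Negated (eliminate): ~P3, ~P5, ~P6
Remaining disjuncts: P1, P2, P4
Count = 6 - 3 = 3

3


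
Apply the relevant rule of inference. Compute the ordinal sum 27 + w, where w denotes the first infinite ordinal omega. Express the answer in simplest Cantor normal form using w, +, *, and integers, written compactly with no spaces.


Compute 27 + w.
Ordinal + is associative but NOT commutative; for finite n>0, n + w = w but w + n stays w+n.
Any finite left addend is absorbed by w on the right: 27 + w = w.
Result = w

w


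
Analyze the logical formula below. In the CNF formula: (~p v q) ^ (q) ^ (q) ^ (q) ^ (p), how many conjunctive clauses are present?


A CNF formula is a conjunction of clauses.
Clauses are separated by ^.
Counting the conjuncts: 5 clauses.

5


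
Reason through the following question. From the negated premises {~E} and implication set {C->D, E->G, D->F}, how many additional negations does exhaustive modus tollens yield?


Initial negated facts: {~E}
Apply modus tollens to closure:
  (no implication fires)
Final negated: {~E}
New negations: {(none)}
Count = 0

0


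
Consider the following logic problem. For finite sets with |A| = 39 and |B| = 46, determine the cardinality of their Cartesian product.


The Cartesian product A x B contains all ordered pairs (a, b).
|A x B| = |A| * |B| = 39 * 46 = 1794

1794


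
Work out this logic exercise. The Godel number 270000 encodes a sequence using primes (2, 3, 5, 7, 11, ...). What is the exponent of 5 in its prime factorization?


Factorize 270000 by dividing by 5 repeatedly.
Division steps: 5 divides 270000 exactly 4 time(s).
Exponent of 5 = 4

4


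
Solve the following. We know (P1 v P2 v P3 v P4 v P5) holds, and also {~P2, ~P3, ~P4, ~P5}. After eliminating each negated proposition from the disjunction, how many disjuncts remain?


Original disjuncts (5): P1, P2, P3, P4, P5
Negated (eliminate): ~P2, ~P3, ~P4, ~P5
Remaining disjuncts: P1
Count = 5 - 4 = 1

1


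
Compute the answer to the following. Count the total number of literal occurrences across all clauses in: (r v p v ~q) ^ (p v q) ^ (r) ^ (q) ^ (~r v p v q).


Counting literals in each clause:
Clause 1: 3 literal(s)
Clause 2: 2 literal(s)
Clause 3: 1 literal(s)
Clause 4: 1 literal(s)
Clause 5: 3 literal(s)
Total = 10

10


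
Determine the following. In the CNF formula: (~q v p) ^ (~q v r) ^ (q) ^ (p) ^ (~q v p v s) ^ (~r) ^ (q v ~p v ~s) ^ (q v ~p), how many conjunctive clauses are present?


A CNF formula is a conjunction of clauses.
Clauses are separated by ^.
Counting the conjuncts: 8 clauses.

8


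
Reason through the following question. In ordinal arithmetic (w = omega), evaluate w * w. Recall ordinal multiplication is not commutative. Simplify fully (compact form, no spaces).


Compute w * w.
Ordinal * is associative and left-distributive over +, but NOT commutative; for finite n>1, n*w = w but w*n stays w*n.
w * w = w^2 by definition.
Result = w^2

w^2


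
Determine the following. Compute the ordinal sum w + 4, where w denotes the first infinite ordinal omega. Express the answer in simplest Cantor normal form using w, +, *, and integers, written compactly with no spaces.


Compute w + 4.
Ordinal + is associative but NOT commutative; for finite n>0, n + w = w but w + n stays w+n.
w + 4 is already in normal form (a successor ordinal beyond w).
Result = w+4

w+4


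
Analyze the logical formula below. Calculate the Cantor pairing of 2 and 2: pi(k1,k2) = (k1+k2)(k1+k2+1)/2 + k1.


k1 + k2 = 4
(k1+k2)(k1+k2+1)/2 = 4 * 5 / 2 = 10
pi = 10 + 2 = 12

12


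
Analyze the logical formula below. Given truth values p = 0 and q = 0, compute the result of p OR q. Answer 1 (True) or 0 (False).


p = 0, q = 0
Operation: p OR q
Evaluate: 0 OR 0 = 0

0


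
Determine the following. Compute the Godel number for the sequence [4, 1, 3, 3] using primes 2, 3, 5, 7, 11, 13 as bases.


Encode each element as an exponent of the corresponding prime:
  2^4 = 16
  3^1 = 3
  5^3 = 125
  7^3 = 343
Product = 16 * 3 * 125 * 343 = 2058000

2058000


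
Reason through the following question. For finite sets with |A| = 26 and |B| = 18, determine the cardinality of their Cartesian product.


The Cartesian product A x B contains all ordered pairs (a, b).
|A x B| = |A| * |B| = 26 * 18 = 468

468


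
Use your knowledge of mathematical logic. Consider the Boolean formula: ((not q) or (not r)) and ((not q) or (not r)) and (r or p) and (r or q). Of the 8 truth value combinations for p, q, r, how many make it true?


Evaluate all 8 assignments for p, q, r:
p=0, q=0, r=0: 0
p=0, q=0, r=1: 1
p=0, q=1, r=0: 0
p=0, q=1, r=1: 0
p=1, q=0, r=0: 0
p=1, q=0, r=1: 1
p=1, q=1, r=0: 1
p=1, q=1, r=1: 0
Satisfying count = 3

3


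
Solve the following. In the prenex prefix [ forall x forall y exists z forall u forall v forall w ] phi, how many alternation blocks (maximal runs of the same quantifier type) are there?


Quantifier-type sequence: A A E A A A  (A=forall, E=exists)
Group into maximal same-type runs:
  Ax2 | Ex1 | Ax3
Number of blocks = 3

3


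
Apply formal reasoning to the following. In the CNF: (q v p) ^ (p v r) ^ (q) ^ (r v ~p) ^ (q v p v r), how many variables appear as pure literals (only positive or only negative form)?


Check each variable for pure literal status:
p: mixed (not pure)
q: pure positive
r: pure positive
Pure literal count = 2

2


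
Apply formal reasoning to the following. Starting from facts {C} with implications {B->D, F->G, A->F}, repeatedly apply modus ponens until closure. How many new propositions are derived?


Initial facts: {C}
Apply modus ponens to closure:
  (no implication fires)
Final known: {C}
New propositions: {(none)}
Count = 0

0


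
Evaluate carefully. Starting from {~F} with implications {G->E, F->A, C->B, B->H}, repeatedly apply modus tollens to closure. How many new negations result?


Initial negated facts: {~F}
Apply modus tollens to closure:
  (no implication fires)
Final negated: {~F}
New negations: {(none)}
Count = 0

0


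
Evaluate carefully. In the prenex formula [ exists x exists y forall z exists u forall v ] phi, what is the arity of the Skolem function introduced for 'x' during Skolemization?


Quantifier prefix: exists x exists y forall z exists u forall v
'x' is existentially quantified at position 1.
No universal quantifiers precede it.
Skolem function arity = 0 (a Skolem constant)

0


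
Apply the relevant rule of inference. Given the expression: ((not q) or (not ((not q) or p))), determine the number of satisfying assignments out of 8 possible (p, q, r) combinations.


Check all 8 assignments:
p=0, q=0, r=0: 1
p=0, q=0, r=1: 1
p=0, q=1, r=0: 1
p=0, q=1, r=1: 1
p=1, q=0, r=0: 1
p=1, q=0, r=1: 1
p=1, q=1, r=0: 0
p=1, q=1, r=1: 0
Count of True = 6

6


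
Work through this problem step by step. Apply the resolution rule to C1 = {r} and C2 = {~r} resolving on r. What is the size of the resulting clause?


Remove r from C1 and ~r from C2.
C1 remainder: {}
C2 remainder: {}
Union (resolvent): {} (empty clause)
Resolvent has 0 literal(s).

0


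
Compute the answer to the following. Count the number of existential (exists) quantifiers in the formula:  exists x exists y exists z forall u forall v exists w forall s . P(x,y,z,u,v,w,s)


Quantifier prefix: exists x exists y exists z forall u forall v exists w forall s
Mark each quantifier type:
  E E E U U E U
Universal count = 3, Existential count = 4
Asked for existential (exists) quantifiers: 4

4


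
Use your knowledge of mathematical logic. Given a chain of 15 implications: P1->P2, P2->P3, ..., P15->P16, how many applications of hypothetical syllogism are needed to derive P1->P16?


With 15 implications in a chain connecting 16 propositions:
P1->P2, P2->P3, ..., P15->P16
Steps needed = (number of implications) - 1 = 15 - 1 = 14

14


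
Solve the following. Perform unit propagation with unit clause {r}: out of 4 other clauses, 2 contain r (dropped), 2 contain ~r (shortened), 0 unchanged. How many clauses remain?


Satisfied (removed): 2
Shortened (remain): 2
Unchanged (remain): 0
Remaining = 2 + 0 = 2

2


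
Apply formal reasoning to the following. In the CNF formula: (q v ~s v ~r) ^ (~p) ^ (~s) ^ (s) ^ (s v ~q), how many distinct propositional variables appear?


Identify each variable that appears in the formula.
Variables found: p, q, r, s
Count = 4

4


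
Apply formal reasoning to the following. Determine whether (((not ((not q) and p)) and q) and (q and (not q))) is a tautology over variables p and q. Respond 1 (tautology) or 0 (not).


Check all 4 assignments:
p=0, q=0: 0
p=0, q=1: 0
p=1, q=0: 0
p=1, q=1: 0
Satisfying count = 0/4.
Tautology iff count = 4: no.

0


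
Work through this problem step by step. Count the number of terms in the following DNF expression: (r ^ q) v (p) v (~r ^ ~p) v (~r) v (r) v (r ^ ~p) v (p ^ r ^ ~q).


A DNF formula is a disjunction of terms (conjunctions).
Terms are separated by v.
Counting the disjuncts: 7 terms.

7


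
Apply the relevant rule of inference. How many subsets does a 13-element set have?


The power set of a set with n elements has 2^n elements.
|P(S)| = 2^13 = 8192

8192


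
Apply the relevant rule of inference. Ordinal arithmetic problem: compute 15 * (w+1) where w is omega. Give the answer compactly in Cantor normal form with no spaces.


Compute 15 * (w+1).
Ordinal * is associative and left-distributive over +, but NOT commutative; for finite n>1, n*w = w but w*n stays w*n.
By left-distributivity: 15 * (w+1) = 15*w + 15*1 = w + 15 = w+15.
Result = w+15

w+15


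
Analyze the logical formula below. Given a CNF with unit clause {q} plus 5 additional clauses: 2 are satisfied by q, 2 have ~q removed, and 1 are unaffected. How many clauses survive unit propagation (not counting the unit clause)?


Satisfied (removed): 2
Shortened (remain): 2
Unchanged (remain): 1
Remaining = 2 + 1 = 3

3


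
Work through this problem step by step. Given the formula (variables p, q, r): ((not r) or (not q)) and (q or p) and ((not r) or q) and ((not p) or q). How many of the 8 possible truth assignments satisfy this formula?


Evaluate all 8 assignments for p, q, r:
p=0, q=0, r=0: 0
p=0, q=0, r=1: 0
p=0, q=1, r=0: 1
p=0, q=1, r=1: 0
p=1, q=0, r=0: 0
p=1, q=0, r=1: 0
p=1, q=1, r=0: 1
p=1, q=1, r=1: 0
Satisfying count = 2

2


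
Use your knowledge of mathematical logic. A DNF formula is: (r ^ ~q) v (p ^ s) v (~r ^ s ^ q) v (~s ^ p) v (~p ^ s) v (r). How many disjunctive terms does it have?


A DNF formula is a disjunction of terms (conjunctions).
Terms are separated by v.
Counting the disjuncts: 6 terms.

6


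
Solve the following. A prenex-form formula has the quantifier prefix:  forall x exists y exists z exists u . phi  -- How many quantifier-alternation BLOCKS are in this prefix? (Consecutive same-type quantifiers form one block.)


Quantifier-type sequence: A E E E  (A=forall, E=exists)
Group into maximal same-type runs:
  Ax1 | Ex3
Number of blocks = 2

2


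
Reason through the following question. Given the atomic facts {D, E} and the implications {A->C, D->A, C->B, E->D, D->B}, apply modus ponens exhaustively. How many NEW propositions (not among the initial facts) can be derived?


Initial facts: {D, E}
Apply modus ponens to closure:
  D and D->A  =>  A
  D and D->B  =>  B
  A and A->C  =>  C
Final known: {A, B, C, D, E}
New propositions: {A, B, C}
Count = 3

3


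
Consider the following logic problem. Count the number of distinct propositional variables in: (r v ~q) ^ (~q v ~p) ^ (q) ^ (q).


Identify each variable that appears in the formula.
Variables found: p, q, r
Count = 3

3


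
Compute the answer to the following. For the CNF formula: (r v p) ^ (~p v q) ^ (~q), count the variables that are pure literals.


Check each variable for pure literal status:
p: mixed (not pure)
q: mixed (not pure)
r: pure positive
Pure literal count = 1

1


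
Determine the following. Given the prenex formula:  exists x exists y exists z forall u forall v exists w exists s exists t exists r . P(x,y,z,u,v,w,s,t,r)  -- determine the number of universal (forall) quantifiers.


Quantifier prefix: exists x exists y exists z forall u forall v exists w exists s exists t exists r
Mark each quantifier type:
  E E E U U E E E E
Universal count = 2, Existential count = 7
Asked for universal (forall) quantifiers: 2

2


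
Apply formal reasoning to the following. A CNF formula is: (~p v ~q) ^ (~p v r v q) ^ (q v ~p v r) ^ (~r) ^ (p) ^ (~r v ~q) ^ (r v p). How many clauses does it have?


A CNF formula is a conjunction of clauses.
Clauses are separated by ^.
Counting the conjuncts: 7 clauses.

7


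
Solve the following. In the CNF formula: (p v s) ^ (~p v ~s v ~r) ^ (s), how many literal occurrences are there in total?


Counting literals in each clause:
Clause 1: 2 literal(s)
Clause 2: 3 literal(s)
Clause 3: 1 literal(s)
Total = 6

6


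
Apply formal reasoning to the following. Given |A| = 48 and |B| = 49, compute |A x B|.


The Cartesian product A x B contains all ordered pairs (a, b).
|A x B| = |A| * |B| = 48 * 49 = 2352

2352


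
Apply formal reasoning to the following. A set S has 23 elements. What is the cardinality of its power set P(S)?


The power set of a set with n elements has 2^n elements.
|P(S)| = 2^23 = 8388608

8388608


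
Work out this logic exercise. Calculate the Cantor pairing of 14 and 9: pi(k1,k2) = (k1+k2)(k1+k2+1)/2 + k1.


k1 + k2 = 23
(k1+k2)(k1+k2+1)/2 = 23 * 24 / 2 = 276
pi = 276 + 14 = 290

290


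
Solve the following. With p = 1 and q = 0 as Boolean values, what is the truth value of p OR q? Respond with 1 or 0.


p = 1, q = 0
Operation: p OR q
Evaluate: 1 OR 0 = 1

1


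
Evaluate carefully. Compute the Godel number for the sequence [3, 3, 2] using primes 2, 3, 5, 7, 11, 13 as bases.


Encode each element as an exponent of the corresponding prime:
  2^3 = 8
  3^3 = 27
  5^2 = 25
Product = 8 * 27 * 25 = 5400

5400


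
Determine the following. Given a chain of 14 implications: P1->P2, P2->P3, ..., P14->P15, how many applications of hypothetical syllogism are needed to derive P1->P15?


With 14 implications in a chain connecting 15 propositions:
P1->P2, P2->P3, ..., P14->P15
Steps needed = (number of implications) - 1 = 14 - 1 = 13

13


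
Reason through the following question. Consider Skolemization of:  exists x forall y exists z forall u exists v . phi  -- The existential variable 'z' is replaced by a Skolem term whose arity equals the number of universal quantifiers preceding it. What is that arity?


Quantifier prefix: exists x forall y exists z forall u exists v
'z' is existentially quantified at position 3.
Universal variables preceding it: y
Skolem function arity = 1

1


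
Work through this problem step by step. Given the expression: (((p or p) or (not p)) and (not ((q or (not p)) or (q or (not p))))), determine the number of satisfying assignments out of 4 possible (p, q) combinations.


Check all 4 assignments:
p=0, q=0: 0
p=0, q=1: 0
p=1, q=0: 1
p=1, q=1: 0
Count of True = 1

1


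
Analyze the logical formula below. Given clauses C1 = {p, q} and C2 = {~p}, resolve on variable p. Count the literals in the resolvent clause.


Remove p from C1 and ~p from C2.
C1 remainder: {q}
C2 remainder: {}
Union (resolvent): {q}
Resolvent has 1 literal(s).

1


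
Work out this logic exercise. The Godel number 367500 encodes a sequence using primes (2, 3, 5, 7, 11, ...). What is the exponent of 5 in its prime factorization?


Factorize 367500 by dividing by 5 repeatedly.
Division steps: 5 divides 367500 exactly 4 time(s).
Exponent of 5 = 4

4


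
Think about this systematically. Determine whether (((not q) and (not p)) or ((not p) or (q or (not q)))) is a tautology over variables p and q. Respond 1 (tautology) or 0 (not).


Check all 4 assignments:
p=0, q=0: 1
p=0, q=1: 1
p=1, q=0: 1
p=1, q=1: 1
Satisfying count = 4/4.
Tautology iff count = 4: yes.

1


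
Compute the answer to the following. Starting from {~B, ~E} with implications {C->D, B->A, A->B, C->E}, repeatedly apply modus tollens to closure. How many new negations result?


Initial negated facts: {~B, ~E}
Apply modus tollens to closure:
  ~B and A->B  =>  ~A
  ~E and C->E  =>  ~C
Final negated: {~A, ~B, ~C, ~E}
New negations: {~A, ~C}
Count = 2

2


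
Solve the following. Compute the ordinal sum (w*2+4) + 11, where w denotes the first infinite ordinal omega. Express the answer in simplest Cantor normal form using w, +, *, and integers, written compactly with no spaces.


Compute (w*2+4) + 11.
Ordinal + is associative but NOT commutative; for finite n>0, n + w = w but w + n stays w+n.
By associativity: (w*2+4) + 11 = w*2 + (4+11) = w*2+15.
Result = w*2+15

w*2+15


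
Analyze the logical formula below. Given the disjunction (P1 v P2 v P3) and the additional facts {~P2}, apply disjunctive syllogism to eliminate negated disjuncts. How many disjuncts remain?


Original disjuncts (3): P1, P2, P3
Negated (eliminate): ~P2
Remaining disjuncts: P1, P3
Count = 3 - 1 = 2

2


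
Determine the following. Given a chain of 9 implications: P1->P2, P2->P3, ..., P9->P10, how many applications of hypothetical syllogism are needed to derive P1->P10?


With 9 implications in a chain connecting 10 propositions:
P1->P2, P2->P3, ..., P9->P10
Steps needed = (number of implications) - 1 = 9 - 1 = 8

8


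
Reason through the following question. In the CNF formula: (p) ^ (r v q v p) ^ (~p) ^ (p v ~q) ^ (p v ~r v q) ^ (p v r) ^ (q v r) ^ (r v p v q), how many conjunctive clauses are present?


A CNF formula is a conjunction of clauses.
Clauses are separated by ^.
Counting the conjuncts: 8 clauses.

8


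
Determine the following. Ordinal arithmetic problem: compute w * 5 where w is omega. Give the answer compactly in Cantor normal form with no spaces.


Compute w * 5.
Ordinal * is associative and left-distributive over +, but NOT commutative; for finite n>1, n*w = w but w*n stays w*n.
w * 5 means 5 copies of w concatenated: w*5.
Result = w*5

w*5


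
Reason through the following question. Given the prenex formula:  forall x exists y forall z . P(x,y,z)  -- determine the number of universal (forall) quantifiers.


Quantifier prefix: forall x exists y forall z
Mark each quantifier type:
  U E U
Universal count = 2, Existential count = 1
Asked for universal (forall) quantifiers: 2

2


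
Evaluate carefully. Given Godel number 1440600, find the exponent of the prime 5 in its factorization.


Factorize 1440600 by dividing by 5 repeatedly.
Division steps: 5 divides 1440600 exactly 2 time(s).
Exponent of 5 = 2

2


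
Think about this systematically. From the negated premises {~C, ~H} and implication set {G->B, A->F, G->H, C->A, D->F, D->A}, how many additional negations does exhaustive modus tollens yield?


Initial negated facts: {~C, ~H}
Apply modus tollens to closure:
  ~H and G->H  =>  ~G
Final negated: {~C, ~G, ~H}
New negations: {~G}
Count = 1

1


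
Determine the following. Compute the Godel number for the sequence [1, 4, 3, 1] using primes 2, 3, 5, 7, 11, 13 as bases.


Encode each element as an exponent of the corresponding prime:
  2^1 = 2
  3^4 = 81
  5^3 = 125
  7^1 = 7
Product = 2 * 81 * 125 * 7 = 141750

141750


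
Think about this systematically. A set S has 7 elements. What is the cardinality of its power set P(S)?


The power set of a set with n elements has 2^n elements.
|P(S)| = 2^7 = 128

128


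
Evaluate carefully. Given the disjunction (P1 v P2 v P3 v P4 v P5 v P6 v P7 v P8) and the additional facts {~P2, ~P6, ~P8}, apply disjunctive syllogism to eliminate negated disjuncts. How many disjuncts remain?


Original disjuncts (8): P1, P2, P3, P4, P5, P6, P7, P8
Negated (eliminate): ~P2, ~P6, ~P8
Remaining disjuncts: P1, P3, P4, P5, P7
Count = 8 - 3 = 5

5


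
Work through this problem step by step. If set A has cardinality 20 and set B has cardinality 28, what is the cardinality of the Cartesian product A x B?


The Cartesian product A x B contains all ordered pairs (a, b).
|A x B| = |A| * |B| = 20 * 28 = 560

560


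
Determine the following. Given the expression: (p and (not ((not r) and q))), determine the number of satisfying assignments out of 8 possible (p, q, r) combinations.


Check all 8 assignments:
p=0, q=0, r=0: 0
p=0, q=0, r=1: 0
p=0, q=1, r=0: 0
p=0, q=1, r=1: 0
p=1, q=0, r=0: 1
p=1, q=0, r=1: 1
p=1, q=1, r=0: 0
p=1, q=1, r=1: 1
Count of True = 3

3


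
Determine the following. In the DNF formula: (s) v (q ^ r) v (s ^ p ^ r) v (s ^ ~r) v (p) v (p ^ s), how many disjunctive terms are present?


A DNF formula is a disjunction of terms (conjunctions).
Terms are separated by v.
Counting the disjuncts: 6 terms.

6


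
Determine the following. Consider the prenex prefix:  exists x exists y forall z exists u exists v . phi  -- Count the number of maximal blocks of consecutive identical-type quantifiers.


Quantifier-type sequence: E E A E E  (A=forall, E=exists)
Group into maximal same-type runs:
  Ex2 | Ax1 | Ex2
Number of blocks = 3

3


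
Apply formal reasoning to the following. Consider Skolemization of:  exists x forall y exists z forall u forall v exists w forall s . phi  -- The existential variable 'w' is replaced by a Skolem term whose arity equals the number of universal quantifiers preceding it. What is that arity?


Quantifier prefix: exists x forall y exists z forall u forall v exists w forall s
'w' is existentially quantified at position 6.
Universal variables preceding it: y, u, v
Skolem function arity = 3

3


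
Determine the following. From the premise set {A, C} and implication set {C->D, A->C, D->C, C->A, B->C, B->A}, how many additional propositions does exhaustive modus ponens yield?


Initial facts: {A, C}
Apply modus ponens to closure:
  C and C->D  =>  D
Final known: {A, C, D}
New propositions: {D}
Count = 1

1


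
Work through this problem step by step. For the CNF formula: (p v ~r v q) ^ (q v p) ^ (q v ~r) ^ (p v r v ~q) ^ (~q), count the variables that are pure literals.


Check each variable for pure literal status:
p: pure positive
q: mixed (not pure)
r: mixed (not pure)
Pure literal count = 1

1


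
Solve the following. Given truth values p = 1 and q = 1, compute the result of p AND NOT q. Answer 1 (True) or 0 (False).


p = 1, q = 1
Operation: p AND NOT q
Evaluate: 1 AND NOT 1 = 0

0


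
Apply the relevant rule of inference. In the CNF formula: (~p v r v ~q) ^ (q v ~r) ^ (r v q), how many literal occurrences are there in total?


Counting literals in each clause:
Clause 1: 3 literal(s)
Clause 2: 2 literal(s)
Clause 3: 2 literal(s)
Total = 7

7


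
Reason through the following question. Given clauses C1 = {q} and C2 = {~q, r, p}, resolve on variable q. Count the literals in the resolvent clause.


Remove q from C1 and ~q from C2.
C1 remainder: {}
C2 remainder: {r, p}
Union (resolvent): {p, r}
Resolvent has 2 literal(s).

2


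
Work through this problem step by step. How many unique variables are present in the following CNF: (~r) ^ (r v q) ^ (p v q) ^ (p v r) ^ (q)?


Identify each variable that appears in the formula.
Variables found: p, q, r
Count = 3

3


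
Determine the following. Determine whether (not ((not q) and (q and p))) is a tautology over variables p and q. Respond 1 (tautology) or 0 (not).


Check all 4 assignments:
p=0, q=0: 1
p=0, q=1: 1
p=1, q=0: 1
p=1, q=1: 1
Satisfying count = 4/4.
Tautology iff count = 4: yes.

1


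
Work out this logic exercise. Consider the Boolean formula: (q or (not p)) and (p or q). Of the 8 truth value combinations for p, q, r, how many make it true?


Evaluate all 8 assignments for p, q, r:
p=0, q=0, r=0: 0
p=0, q=0, r=1: 0
p=0, q=1, r=0: 1
p=0, q=1, r=1: 1
p=1, q=0, r=0: 0
p=1, q=0, r=1: 0
p=1, q=1, r=0: 1
p=1, q=1, r=1: 1
Satisfying count = 4

4


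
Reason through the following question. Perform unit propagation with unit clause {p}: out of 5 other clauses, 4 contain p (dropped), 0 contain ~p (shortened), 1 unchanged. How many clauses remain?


Satisfied (removed): 4
Shortened (remain): 0
Unchanged (remain): 1
Remaining = 0 + 1 = 1

1


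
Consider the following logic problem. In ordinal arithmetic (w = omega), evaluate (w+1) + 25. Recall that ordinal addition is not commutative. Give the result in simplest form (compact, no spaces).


Compute (w+1) + 25.
Ordinal + is associative but NOT commutative; for finite n>0, n + w = w but w + n stays w+n.
By associativity: (w+1) + 25 = w + (1+25) = w+26.
Result = w+26

w+26


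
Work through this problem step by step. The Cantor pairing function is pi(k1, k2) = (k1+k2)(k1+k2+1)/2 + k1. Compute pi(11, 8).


k1 + k2 = 19
(k1+k2)(k1+k2+1)/2 = 19 * 20 / 2 = 190
pi = 190 + 11 = 201

201


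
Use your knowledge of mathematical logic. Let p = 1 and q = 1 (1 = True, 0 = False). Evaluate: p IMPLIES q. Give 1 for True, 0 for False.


p = 1, q = 1
Operation: p IMPLIES q
Evaluate: 1 IMPLIES 1 = 1

1


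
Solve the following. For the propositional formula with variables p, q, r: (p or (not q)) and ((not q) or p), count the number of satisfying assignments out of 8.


Evaluate all 8 assignments for p, q, r:
p=0, q=0, r=0: 1
p=0, q=0, r=1: 1
p=0, q=1, r=0: 0
p=0, q=1, r=1: 0
p=1, q=0, r=0: 1
p=1, q=0, r=1: 1
p=1, q=1, r=0: 1
p=1, q=1, r=1: 1
Satisfying count = 6

6


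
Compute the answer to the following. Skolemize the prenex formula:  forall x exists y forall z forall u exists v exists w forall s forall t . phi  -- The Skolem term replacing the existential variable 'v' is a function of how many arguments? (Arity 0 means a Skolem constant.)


Quantifier prefix: forall x exists y forall z forall u exists v exists w forall s forall t
'v' is existentially quantified at position 5.
Universal variables preceding it: x, z, u
Skolem function arity = 3

3
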